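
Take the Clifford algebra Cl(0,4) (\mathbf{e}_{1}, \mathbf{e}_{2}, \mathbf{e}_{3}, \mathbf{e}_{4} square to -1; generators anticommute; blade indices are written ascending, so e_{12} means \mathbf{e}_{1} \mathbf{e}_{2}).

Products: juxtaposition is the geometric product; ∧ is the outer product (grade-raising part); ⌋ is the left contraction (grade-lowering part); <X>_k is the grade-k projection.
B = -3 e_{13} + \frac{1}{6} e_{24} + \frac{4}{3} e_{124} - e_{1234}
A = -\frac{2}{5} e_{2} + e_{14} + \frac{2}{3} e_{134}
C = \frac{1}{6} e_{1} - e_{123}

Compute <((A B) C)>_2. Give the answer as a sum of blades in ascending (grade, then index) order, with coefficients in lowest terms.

step 1: \frac{2}{3} e_{2} + \frac{31}{15} e_{4} + \frac{1}{6} e_{12} - \frac{8}{15} e_{14} + \frac{17}{9} e_{23} + 3 e_{34} - \frac{59}{45} e_{123} + \frac{2}{5} e_{134}
step 2: \frac{59}{45} + \frac{17}{9} e_{1} + \frac{1}{36} e_{2} + \frac{1}{6} e_{3} - \frac{4}{45} e_{4} - \frac{1}{9} e_{12} - \frac{2}{3} e_{13} - \frac{31}{90} e_{14} + \frac{59}{270} e_{23} + \frac{2}{5} e_{24} - \frac{1}{15} e_{34} + \frac{17}{54} e_{123} - 3 e_{124} + \frac{1}{2} e_{134} + \frac{8}{15} e_{234} + \frac{31}{15} e_{1234}
step 3: -\frac{1}{9} e_{12} - \frac{2}{3} e_{13} - \frac{31}{90} e_{14} + \frac{59}{270} e_{23} + \frac{2}{5} e_{24} - \frac{1}{15} e_{34}
Answer: -\frac{1}{9} e_{12} - \frac{2}{3} e_{13} - \frac{31}{90} e_{14} + \frac{59}{270} e_{23} + \frac{2}{5} e_{24} - \frac{1}{15} e_{34}


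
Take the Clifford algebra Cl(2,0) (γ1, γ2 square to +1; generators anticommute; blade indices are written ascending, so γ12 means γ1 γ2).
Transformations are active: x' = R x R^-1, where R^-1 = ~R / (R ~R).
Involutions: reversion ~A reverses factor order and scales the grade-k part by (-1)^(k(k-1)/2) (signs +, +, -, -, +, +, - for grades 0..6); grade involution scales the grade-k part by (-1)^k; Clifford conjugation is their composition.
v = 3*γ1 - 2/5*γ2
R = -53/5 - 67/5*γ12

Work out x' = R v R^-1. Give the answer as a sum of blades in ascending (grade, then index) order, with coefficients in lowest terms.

~R = -53/5 + 67/5*γ12, and R ~R = 7298/25, so R^-1 = ~R / (7298/25).
R v = -661/25*γ1 + 1111/25*γ2
Answer: -19702/18245*γ1 - 10317/3649*γ2


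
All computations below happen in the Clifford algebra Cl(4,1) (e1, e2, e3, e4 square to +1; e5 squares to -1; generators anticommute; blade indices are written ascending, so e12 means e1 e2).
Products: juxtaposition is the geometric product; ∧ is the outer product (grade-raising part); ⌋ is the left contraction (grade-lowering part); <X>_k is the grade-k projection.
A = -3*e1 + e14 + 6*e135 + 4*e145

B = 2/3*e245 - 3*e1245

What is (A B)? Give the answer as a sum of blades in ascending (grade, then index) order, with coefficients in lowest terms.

step 1: -12*e2 + 8/3*e12 - 3*e25 - 2/3*e125 - 18*e234 + 9*e245 + 4*e1234 - 2*e1245
Answer: -12*e2 + 8/3*e12 - 3*e25 - 2/3*e125 - 18*e234 + 9*e245 + 4*e1234 - 2*e1245


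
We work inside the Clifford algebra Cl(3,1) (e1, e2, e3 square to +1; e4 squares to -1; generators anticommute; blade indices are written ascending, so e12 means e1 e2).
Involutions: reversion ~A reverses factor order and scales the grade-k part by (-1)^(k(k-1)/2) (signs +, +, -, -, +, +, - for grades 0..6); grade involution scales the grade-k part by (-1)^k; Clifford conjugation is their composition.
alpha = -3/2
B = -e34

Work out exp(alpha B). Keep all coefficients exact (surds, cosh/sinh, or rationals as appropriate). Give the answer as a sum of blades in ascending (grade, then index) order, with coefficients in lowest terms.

B^2 = (-1)^2*(e34)^2 = 1*(+1) = 1 (a basis 2-blade squares to minus the product of its generators' squares).
B^2 = 1 — the series telescopes hyperbolically here: l = 1, alpha*l = -3/2, so exp(alpha B) = cosh(-3/2) + (sinh(-3/2)/1)*B = cosh(3/2) + (-sinh(3/2))*B.
Answer: cosh(3/2) + sinh(3/2)*e34


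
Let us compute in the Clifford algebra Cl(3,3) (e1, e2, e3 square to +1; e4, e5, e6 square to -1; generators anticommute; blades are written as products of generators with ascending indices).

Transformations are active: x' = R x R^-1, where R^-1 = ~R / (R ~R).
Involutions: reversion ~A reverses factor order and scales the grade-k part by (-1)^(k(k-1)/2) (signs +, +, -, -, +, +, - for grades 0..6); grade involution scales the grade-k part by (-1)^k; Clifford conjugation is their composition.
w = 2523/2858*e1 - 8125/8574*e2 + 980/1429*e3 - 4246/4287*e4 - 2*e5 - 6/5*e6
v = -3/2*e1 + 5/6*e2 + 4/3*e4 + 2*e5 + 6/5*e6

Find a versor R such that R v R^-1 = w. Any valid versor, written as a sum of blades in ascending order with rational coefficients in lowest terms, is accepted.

R = v + w = -882/1429*e1 - 490/4287*e2 + 980/1429*e3 + 490/1429*e4 works: the equal norms (-641/150) guarantee its sandwich swaps v into w.
Answer: -882/1429*e1 - 490/4287*e2 + 980/1429*e3 + 490/1429*e4


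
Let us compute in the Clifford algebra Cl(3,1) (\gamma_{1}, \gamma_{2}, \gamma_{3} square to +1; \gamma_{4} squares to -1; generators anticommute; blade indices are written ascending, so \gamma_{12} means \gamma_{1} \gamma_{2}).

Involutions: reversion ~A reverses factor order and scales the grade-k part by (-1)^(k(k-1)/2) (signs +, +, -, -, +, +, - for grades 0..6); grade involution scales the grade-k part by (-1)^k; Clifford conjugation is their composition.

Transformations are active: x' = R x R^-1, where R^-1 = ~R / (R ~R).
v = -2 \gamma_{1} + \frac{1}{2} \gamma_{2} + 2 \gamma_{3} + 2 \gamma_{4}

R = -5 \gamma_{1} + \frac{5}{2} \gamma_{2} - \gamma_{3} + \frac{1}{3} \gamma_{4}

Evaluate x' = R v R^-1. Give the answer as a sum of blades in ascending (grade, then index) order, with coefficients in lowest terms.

~R = -5 \gamma_{1} + \frac{5}{2} \gamma_{2} - \gamma_{3} + \frac{1}{3} \gamma_{4}, and R ~R = \frac{1157}{36}, so R^-1 = ~R / (\frac{1157}{36}).
R v = \frac{103}{12} + \frac{5}{2} \gamma_{12} - 12 \gamma_{13} - \frac{28}{3} \gamma_{14} + \frac{11}{2} \gamma_{23} + \frac{29}{6} \gamma_{24} - \frac{8}{3} \gamma_{34}
Answer: -\frac{776}{1157} \gamma_{1} + \frac{1933}{2314} \gamma_{2} - \frac{2932}{1157} \gamma_{3} - \frac{2108}{1157} \gamma_{4}


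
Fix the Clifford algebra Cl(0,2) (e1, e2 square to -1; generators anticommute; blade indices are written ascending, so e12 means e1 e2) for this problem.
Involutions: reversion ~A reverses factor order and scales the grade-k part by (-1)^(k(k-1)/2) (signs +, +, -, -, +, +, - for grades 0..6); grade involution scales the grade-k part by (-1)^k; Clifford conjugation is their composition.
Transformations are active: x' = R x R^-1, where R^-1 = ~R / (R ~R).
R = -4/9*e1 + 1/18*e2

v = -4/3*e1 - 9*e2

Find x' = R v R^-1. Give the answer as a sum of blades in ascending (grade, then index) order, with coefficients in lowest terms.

~R = -4/9*e1 + 1/18*e2, and R ~R = -65/324, so R^-1 = ~R / (-65/324).
R v = -5/54 + 110/27*e12
Answer: 12/13*e1 + 353/39*e2


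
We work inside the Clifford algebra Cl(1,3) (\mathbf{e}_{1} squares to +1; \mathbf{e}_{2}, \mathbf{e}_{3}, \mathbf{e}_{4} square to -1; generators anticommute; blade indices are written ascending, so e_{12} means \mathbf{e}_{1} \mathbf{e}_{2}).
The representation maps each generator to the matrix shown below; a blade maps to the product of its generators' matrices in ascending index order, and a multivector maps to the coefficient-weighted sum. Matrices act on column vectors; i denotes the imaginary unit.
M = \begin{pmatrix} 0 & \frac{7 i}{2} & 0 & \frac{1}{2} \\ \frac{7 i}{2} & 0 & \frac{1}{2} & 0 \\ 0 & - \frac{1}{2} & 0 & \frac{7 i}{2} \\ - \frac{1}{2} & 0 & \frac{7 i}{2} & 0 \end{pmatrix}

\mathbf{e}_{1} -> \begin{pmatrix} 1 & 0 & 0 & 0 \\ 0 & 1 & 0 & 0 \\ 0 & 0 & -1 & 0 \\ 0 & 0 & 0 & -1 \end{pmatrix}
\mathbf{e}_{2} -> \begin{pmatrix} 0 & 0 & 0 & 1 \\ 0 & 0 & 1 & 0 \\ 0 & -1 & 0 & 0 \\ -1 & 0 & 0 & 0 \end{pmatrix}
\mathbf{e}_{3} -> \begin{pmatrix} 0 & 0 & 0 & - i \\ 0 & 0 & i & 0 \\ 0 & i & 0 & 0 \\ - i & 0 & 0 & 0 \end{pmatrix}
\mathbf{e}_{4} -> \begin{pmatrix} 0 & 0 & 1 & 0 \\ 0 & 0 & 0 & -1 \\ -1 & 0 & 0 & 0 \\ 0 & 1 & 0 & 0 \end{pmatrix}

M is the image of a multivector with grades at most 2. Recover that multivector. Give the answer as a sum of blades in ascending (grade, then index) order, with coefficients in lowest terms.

Method: the blade images are trace-orthogonal — tr(rho(e_A) rho(e_B)^-1) = 4 if A = B and 0 otherwise — and rho(e_A)^-1 = (e_A)^2 * rho(e_A) with (e_A)^2 = +1 or -1, so the coefficient of e_A in the preimage is (e_A)^2 * tr(M rho(e_A))/4.
Nonzero projections over blades of grade <= 2: e_{2}: (e_{2})^2 = -1, tr(M rho(e_{2})) = -2, coefficient \frac{1}{2}; e_{34}: (e_{34})^2 = -1, tr(M rho(e_{34})) = 14, coefficient -\frac{7}{2}. Every other blade of grade <= 2 projects to 0.
Answer: \frac{1}{2} e_{2} - \frac{7}{2} e_{34}


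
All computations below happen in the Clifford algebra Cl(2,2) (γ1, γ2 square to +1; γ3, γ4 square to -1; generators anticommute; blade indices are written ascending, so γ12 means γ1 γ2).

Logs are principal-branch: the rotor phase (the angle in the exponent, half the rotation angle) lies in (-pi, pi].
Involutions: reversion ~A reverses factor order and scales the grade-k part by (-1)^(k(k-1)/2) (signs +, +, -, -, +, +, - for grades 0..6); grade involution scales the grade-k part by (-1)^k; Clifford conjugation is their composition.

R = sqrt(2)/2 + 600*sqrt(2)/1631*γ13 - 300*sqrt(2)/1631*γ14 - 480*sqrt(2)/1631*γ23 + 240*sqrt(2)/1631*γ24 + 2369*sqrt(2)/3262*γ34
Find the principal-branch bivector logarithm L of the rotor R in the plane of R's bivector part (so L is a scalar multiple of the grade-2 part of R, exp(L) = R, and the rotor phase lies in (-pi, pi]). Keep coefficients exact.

The scalar part of R is sqrt(2)/2, so the principal-branch rotor phase is pinned; divide the bivector part by its sine to get the unit plane — L is the phase times that plane.
Concretely: cos(phase) = sqrt(2)/2 gives phase = ±pi/4, and since phase/sin(phase) is even the sign is immaterial: L = (phase/sin(phase)) * <R>_2 = (sqrt(2)*pi/4) * <R>_2.
Answer: 300*pi/1631*γ13 - 150*pi/1631*γ14 - 240*pi/1631*γ23 + 120*pi/1631*γ24 + 2369*pi/6524*γ34


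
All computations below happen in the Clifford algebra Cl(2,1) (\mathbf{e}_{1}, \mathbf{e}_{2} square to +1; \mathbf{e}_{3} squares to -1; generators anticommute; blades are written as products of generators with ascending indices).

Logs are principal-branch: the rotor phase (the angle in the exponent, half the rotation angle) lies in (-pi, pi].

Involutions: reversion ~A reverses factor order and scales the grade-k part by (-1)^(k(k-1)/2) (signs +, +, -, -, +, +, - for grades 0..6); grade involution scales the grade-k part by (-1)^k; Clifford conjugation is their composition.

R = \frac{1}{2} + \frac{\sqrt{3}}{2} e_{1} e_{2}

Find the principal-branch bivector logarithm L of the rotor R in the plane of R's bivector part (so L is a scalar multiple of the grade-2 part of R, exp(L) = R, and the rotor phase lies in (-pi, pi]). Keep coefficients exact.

The scalar part of R is \frac{1}{2}, so the principal-branch rotor phase is pinned; divide the bivector part by its sine to get the unit plane — L is the phase times that plane.
Concretely: cos(phase) = \frac{1}{2} gives phase = ±\frac{\pi}{3}, and since phase/sin(phase) is even the sign is immaterial: L = (phase/sin(phase)) * <R>_2 = (\frac{2 \sqrt{3} \pi}{9}) * <R>_2.
Answer: \frac{\pi}{3} e_{1} e_{2}


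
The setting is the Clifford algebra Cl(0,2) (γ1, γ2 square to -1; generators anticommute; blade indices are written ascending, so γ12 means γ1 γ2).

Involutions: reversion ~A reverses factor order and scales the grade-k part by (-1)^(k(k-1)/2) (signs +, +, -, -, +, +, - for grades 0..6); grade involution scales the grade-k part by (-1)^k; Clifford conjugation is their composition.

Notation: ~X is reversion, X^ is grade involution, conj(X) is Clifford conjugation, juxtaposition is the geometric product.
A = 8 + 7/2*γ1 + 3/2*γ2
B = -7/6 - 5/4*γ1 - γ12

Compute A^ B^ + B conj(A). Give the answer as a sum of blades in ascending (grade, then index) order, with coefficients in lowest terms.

first term: -119/24 + 187/12*γ1 - 7/4*γ2 - 49/8*γ12
second term: -329/24 - 89/12*γ1 + 21/4*γ2 - 49/8*γ12
Answer: -56/3 + 49/6*γ1 + 7/2*γ2 - 49/4*γ12


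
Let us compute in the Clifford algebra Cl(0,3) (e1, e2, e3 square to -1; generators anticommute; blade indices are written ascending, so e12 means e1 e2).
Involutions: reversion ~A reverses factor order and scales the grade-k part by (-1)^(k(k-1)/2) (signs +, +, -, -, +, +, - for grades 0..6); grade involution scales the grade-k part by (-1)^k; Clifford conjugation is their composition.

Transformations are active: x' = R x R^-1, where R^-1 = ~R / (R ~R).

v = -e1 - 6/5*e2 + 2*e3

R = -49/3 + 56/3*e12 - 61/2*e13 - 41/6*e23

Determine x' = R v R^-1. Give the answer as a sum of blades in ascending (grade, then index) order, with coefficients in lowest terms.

~R = -49/3 - 56/3*e12 + 61/2*e13 + 41/6*e23, and R ~R = 9553/6, so R^-1 = ~R / (9553/6).
R v = 1496/15*e1 + 73/5*e2 + 181/30*e3 + 227/30*e123
Answer: -53076/47765*e1 + 56857/47765*e2 - 92968/47765*e3


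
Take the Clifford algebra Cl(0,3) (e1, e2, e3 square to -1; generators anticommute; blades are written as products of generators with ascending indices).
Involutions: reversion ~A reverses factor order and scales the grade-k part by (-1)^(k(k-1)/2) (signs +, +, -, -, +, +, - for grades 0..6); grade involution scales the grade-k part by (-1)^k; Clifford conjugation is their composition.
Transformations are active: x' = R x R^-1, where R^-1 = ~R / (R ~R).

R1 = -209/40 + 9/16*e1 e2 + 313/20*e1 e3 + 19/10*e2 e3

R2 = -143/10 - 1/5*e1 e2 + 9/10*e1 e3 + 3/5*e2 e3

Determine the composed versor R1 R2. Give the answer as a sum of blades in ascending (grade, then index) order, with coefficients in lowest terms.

Distribute over the terms of R1 (each basis-blade product reordered to ascending indices, repeated generators contracted through their squares):
(-209/40) R2 = 29887/400 + 209/200*e1 e2 - 1881/400*e1 e3 - 627/200*e2 e3
(9/16*e1 e2) R2 = 9/80 - 1287/160*e1 e2 - 27/80*e1 e3 + 81/160*e2 e3
(313/20*e1 e3) R2 = -2817/200 + 939/100*e1 e2 - 44759/200*e1 e3 + 313/100*e2 e3
(19/10*e2 e3) R2 = -57/50 - 171/100*e1 e2 - 19/50*e1 e3 - 2717/100*e2 e3
Summing the partial products and collecting blades:
Answer: 11921/200 + 109/160*e1 e2 - 45843/200*e1 e3 - 4267/160*e2 e3


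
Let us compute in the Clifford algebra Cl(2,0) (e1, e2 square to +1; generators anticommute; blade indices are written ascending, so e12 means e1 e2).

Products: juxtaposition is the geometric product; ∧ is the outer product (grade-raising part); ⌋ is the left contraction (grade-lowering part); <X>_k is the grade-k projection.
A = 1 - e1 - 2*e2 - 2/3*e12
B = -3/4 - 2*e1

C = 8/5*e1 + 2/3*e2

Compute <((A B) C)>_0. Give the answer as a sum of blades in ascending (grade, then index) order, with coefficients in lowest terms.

step 1: 5/4 - 5/4*e1 + 1/6*e2 - 7/2*e12
step 2: -17/9 - 1/3*e1 + 193/30*e2 - 11/10*e12
step 3: -17/9
Answer: -17/9


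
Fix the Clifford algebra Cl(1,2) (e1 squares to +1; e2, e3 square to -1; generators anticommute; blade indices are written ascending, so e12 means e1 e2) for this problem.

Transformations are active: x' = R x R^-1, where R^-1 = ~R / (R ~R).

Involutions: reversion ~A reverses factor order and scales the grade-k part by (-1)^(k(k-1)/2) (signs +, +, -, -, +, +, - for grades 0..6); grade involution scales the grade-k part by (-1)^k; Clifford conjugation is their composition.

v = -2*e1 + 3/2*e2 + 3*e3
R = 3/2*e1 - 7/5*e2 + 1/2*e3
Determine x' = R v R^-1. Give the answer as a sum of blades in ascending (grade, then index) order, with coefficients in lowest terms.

~R = 3/2*e1 - 7/5*e2 + 1/2*e3, and R ~R = 1/25, so R^-1 = ~R / (1/25).
R v = -12/5 - 11/20*e12 + 11/2*e13 - 99/20*e23
Answer: -178*e1 + 333/2*e2 - 63*e3


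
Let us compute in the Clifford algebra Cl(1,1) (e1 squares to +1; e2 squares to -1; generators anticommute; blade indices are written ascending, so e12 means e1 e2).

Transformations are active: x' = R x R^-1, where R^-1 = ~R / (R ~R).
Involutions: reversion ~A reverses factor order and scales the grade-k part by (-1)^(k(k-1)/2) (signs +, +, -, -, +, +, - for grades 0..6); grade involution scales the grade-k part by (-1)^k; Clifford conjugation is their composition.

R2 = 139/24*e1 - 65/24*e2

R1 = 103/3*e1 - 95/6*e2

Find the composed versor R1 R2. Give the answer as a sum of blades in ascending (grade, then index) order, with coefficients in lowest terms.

Distribute over the terms of R1 (each basis-blade product reordered to ascending indices, repeated generators contracted through their squares):
(103/3*e1) R2 = 14317/72 - 6695/72*e12
(-95/6*e2) R2 = -6175/144 + 13205/144*e12
Summing the partial products and collecting blades:
Answer: 22459/144 - 185/144*e12


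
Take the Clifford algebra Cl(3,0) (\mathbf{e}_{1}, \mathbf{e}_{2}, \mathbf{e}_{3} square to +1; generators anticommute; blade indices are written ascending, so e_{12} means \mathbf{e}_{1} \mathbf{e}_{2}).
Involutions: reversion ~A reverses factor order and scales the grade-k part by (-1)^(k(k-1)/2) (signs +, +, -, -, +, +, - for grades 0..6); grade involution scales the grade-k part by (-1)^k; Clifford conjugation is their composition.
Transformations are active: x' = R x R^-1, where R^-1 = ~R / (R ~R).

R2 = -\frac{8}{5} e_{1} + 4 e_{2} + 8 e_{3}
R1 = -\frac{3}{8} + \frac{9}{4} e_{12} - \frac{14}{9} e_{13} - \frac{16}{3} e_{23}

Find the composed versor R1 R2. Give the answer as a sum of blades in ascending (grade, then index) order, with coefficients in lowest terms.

Distribute over the terms of R2 (each basis-blade product reordered to ascending indices, repeated generators contracted through their squares):
R1 (-\frac{8}{5} e_{1}) = \frac{3}{5} e_{1} + \frac{18}{5} e_{2} - \frac{112}{45} e_{3} + \frac{128}{15} e_{123}
R1 (4 e_{2}) = 9 e_{1} - \frac{3}{2} e_{2} + \frac{64}{3} e_{3} + \frac{56}{9} e_{123}
R1 (8 e_{3}) = -\frac{112}{9} e_{1} - \frac{128}{3} e_{2} - 3 e_{3} + 18 e_{123}
Summing the partial products and collecting blades:
Answer: -\frac{128}{45} e_{1} - \frac{1217}{30} e_{2} + \frac{713}{45} e_{3} + \frac{1474}{45} e_{123}


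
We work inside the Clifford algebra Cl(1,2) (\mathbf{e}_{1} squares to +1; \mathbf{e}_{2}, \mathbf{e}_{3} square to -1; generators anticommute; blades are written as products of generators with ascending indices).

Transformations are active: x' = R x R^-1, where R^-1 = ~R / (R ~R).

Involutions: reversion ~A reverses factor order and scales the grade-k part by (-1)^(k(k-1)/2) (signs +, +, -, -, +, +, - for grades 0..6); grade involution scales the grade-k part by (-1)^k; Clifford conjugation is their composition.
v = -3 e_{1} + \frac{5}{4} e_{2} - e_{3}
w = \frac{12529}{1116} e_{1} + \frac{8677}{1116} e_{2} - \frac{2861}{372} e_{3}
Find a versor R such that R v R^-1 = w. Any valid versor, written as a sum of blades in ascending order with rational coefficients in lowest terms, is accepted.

Key observation: q(v) = q(w) = \frac{103}{16} (sandwiches preserve the norm), so R = v + w = \frac{9181}{1116} e_{1} + \frac{2518}{279} e_{2} - \frac{3233}{372} e_{3} works whenever it is invertible — the component of v along it is kept and (v - w)/2 reverses, sending v to w.
Answer: \frac{9181}{1116} e_{1} + \frac{2518}{279} e_{2} - \frac{3233}{372} e_{3}


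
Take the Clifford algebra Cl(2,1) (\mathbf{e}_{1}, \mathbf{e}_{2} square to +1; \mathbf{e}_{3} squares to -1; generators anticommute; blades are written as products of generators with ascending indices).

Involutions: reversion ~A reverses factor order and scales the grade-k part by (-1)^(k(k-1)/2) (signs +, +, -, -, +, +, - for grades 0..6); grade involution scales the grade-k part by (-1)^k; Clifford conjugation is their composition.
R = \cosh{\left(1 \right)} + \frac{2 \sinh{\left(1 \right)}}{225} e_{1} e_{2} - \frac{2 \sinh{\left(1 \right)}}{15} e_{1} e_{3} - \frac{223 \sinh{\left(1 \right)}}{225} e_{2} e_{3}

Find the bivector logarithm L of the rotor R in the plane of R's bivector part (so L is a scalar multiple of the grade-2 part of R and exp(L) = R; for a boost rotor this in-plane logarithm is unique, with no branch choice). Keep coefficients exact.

The scalar part of R is \cosh{\left(1 \right)}, which fixes the rapidity magnitude through cosh (cosh is even, so it cannot fix the sign — the bivector part carries that); dividing the bivector part by sinh of the rapidity gives the plane, and L = rapidity * plane, where the joint sign ambiguity of (rapidity, plane) cancels in the product.
Concretely: cosh(rapidity) = \cosh{\left(1 \right)} gives rapidity = ±1, and since rapidity/sinh(rapidity) is even the sign is immaterial: L = (rapidity/sinh(rapidity)) * <R>_2 = (\frac{1}{\sinh{\left(1 \right)}}) * <R>_2.
Answer: \frac{2}{225} e_{1} e_{2} - \frac{2}{15} e_{1} e_{3} - \frac{223}{225} e_{2} e_{3}


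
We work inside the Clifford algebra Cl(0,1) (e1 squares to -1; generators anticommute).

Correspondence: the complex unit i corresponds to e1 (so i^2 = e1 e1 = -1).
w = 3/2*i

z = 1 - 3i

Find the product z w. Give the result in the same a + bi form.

In blades: z = 1 - 3*e1, w = 3/2*e1.
Distribute z over w term by term (generator squares from the signature, products reordered to ascending indices): (1)*w = 3/2*e1; (-3*e1)*w = 9/2.
Sum: 9/2 + 3/2*e1; translating back through the correspondence:
Answer: 9/2 + 3/2*i


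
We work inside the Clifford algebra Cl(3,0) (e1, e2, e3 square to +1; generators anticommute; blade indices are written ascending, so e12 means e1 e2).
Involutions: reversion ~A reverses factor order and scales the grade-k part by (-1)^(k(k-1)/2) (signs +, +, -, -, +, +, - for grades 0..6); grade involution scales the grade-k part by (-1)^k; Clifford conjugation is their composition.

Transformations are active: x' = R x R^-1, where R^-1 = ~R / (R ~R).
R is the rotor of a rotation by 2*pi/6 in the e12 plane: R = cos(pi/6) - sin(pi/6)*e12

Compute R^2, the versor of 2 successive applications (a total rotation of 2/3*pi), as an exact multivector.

Because a rotor carries half the rotation angle, composing 2 copies of this e12-plane rotor multiplies the phase: 2*(pi/6) = pi/3, hence R^2 = cos(pi/3) - sin(pi/3)*e12.
cos(pi/3) = 1/2 and sin(pi/3) = sqrt(3)/2, so R^2 = 1/2 - sqrt(3)/2*e12. The net rotation is 2/3*pi; the rotor keeps the half-angle phase exactly.
Answer: 1/2 - sqrt(3)/2*e12


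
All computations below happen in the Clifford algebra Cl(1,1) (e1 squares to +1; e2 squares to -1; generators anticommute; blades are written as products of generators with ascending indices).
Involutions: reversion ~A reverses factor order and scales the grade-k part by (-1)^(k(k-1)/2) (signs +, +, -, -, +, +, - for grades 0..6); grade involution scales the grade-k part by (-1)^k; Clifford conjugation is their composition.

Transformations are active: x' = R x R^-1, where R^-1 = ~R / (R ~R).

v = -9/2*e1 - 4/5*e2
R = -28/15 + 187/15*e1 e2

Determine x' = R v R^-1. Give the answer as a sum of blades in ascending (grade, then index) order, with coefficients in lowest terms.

~R = -28/15 - 187/15*e1 e2, and R ~R = -2279/15, so R^-1 = ~R / (-2279/15).
R v = 1378/75*e1 + 8639/150*e2
Answer: 31937/6450*e1 + 7144/3225*e2


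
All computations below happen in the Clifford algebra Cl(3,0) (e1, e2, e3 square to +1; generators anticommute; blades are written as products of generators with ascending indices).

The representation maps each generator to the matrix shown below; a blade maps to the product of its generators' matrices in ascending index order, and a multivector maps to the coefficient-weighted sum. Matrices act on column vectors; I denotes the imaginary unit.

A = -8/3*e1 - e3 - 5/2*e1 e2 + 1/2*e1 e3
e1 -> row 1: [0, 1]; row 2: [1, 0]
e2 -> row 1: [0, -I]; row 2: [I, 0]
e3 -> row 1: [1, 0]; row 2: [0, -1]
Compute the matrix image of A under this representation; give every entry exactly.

Bivector images (products of the table entries): rho(e1 e2) = rho(e1)rho(e2) = row 1: [I, 0]; row 2: [0, -I]; rho(e1 e3) = rho(e1)rho(e3) = row 1: [0, -1]; row 2: [1, 0].
M = (-8/3)*rho(e1) + (-1)*rho(e3) + (-5/2)*rho(e1 e2) + (1/2)*rho(e1 e3), summed entrywise:
Answer: row 1: [-1 - 5*I/2, -19/6]; row 2: [-13/6, 1 + 5*I/2]


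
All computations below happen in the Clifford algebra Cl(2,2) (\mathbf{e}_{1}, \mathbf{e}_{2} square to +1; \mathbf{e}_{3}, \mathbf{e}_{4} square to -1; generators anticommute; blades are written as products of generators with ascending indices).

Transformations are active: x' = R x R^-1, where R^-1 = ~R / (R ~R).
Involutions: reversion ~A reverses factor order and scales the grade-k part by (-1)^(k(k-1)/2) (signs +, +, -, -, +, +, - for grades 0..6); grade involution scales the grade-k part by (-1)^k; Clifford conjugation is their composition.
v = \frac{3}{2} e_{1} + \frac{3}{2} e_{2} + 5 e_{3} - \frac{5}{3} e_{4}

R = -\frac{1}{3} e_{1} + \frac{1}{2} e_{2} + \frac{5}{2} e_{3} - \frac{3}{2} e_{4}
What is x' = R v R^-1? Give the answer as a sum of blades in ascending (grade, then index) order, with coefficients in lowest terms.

~R = -\frac{1}{3} e_{1} + \frac{1}{2} e_{2} + \frac{5}{2} e_{3} - \frac{3}{2} e_{4}, and R ~R = -\frac{293}{36}, so R^-1 = ~R / (-\frac{293}{36}).
R v = -\frac{59}{4} - \frac{5}{4} e_{1} e_{2} - \frac{65}{12} e_{1} e_{3} + \frac{101}{36} e_{1} e_{4} - \frac{5}{4} e_{2} e_{3} + \frac{17}{12} e_{2} e_{4} + \frac{10}{3} e_{3} e_{4}
Answer: -\frac{1587}{586} e_{1} + \frac{183}{586} e_{2} + \frac{1190}{293} e_{3} - \frac{3314}{879} e_{4}


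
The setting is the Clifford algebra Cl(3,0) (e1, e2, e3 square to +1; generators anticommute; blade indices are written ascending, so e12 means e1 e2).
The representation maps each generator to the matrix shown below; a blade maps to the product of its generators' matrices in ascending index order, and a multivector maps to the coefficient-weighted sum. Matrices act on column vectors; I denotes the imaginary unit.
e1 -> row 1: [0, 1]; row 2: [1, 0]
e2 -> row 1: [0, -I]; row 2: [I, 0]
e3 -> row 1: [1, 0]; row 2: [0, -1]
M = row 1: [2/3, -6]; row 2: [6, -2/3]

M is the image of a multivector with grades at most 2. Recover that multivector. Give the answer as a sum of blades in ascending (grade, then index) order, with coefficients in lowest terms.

Method: 1, rho(e1), rho(e2), rho(e3) form a trace-orthogonal basis of the 2x2 complex matrices (tr(X Y) = 2 if X = Y, else 0), so M = m0*1 + m1*rho(e1) + m2*rho(e2) + m3*rho(e3) with m0 = tr(M)/2 = 0, m1 = tr(M rho(e1))/2 = 0, m2 = tr(M rho(e2))/2 = -6*I, m3 = tr(M rho(e3))/2 = 2/3.
Multiplying table entries, the bivector images are rho(e12) = I*rho(e3), rho(e13) = -I*rho(e2), rho(e23) = I*rho(e1); with real blade coefficients the real parts of m0..m3 are the coefficients of 1, e1, e2, e3 and the imaginary parts give the bivectors (e23: Im m1, e13: -Im m2, e12: Im m3).
Answer: 2/3*e3 + 6*e13


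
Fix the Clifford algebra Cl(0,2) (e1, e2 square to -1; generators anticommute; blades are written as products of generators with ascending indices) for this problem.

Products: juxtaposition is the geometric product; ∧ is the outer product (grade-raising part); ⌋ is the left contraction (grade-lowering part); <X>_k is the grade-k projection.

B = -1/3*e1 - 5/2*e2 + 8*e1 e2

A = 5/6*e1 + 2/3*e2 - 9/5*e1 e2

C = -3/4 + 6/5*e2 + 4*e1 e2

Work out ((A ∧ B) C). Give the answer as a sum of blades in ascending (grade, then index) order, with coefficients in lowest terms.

step 1: -67/36*e1 e2
step 2: 67/9 + 67/30*e1 + 67/48*e1 e2
Answer: 67/9 + 67/30*e1 + 67/48*e1 e2


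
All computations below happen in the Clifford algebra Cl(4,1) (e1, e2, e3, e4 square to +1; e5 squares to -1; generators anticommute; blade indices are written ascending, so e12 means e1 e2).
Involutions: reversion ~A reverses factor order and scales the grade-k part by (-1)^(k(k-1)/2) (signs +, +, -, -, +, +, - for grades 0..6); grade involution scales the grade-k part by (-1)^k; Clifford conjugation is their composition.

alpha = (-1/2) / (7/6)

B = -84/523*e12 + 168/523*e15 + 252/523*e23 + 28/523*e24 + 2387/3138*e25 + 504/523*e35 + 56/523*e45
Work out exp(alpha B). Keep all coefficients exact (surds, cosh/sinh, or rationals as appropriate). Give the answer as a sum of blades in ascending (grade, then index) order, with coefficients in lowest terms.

B^2 term by term: the squares give (-84/523)^2*(e12)^2 + (168/523)^2*(e15)^2 + (252/523)^2*(e23)^2 + (28/523)^2*(e24)^2 + (2387/3138)^2*(e25)^2 + (504/523)^2*(e35)^2 + (56/523)^2*(e45)^2 = 7056/273529*(-1) + 28224/273529*(+1) + 63504/273529*(-1) + 784/273529*(-1) + 5697769/9847044*(+1) + 254016/273529*(+1) + 3136/273529*(+1) = 49/36 (each basis 2-blade squares to minus the product of its generators' squares); cross terms between blades sharing an index anticommute and cancel; the commuting (index-disjoint) pairs give grade-4 terms 2*c*c'*(blade product), which cancel blade by blade — e1235: -84672/273529 + 84672/273529 = 0; e1245: -9408/273529 + 9408/273529 = 0; e2345: 28224/273529 - 28224/273529 = 0 — confirming B is simple. So B^2 = 49/36.
B^2 = 49/36 — hyperbolic case — the even/odd split gives cosh and sinh: l = 7/6, alpha*l = -1/2, so exp(alpha B) = cosh(-1/2) + (sinh(-1/2)/(7/6))*B = cosh(1/2) + (-6*sinh(1/2)/7)*B.
Answer: cosh(1/2) + 72*sinh(1/2)/523*e12 - 144*sinh(1/2)/523*e15 - 216*sinh(1/2)/523*e23 - 24*sinh(1/2)/523*e24 - 341*sinh(1/2)/523*e25 - 432*sinh(1/2)/523*e35 - 48*sinh(1/2)/523*e45


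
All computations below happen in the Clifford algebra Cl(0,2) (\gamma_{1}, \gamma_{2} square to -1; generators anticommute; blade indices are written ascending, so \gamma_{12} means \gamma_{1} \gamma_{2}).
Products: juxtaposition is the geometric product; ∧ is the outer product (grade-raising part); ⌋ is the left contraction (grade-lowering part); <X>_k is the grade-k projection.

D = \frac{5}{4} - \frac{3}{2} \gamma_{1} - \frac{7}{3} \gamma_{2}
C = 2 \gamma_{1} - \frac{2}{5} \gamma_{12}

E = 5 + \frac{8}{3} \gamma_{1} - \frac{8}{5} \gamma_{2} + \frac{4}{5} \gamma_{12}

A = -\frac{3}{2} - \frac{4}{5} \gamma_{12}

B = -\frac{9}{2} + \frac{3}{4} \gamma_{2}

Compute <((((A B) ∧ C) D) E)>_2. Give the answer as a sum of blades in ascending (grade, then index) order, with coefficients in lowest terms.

step 1: \frac{27}{4} + \frac{3}{5} \gamma_{1} - \frac{9}{8} \gamma_{2} + \frac{18}{5} \gamma_{12}
step 2: \frac{27}{2} \gamma_{1} - \frac{9}{20} \gamma_{12}
step 3: \frac{81}{4} + \frac{633}{40} \gamma_{1} + \frac{27}{40} \gamma_{2} - \frac{513}{16} \gamma_{12}
step 4: \frac{4289}{50} + \frac{16473}{200} \gamma_{1} - \frac{25437}{200} \gamma_{2} - \frac{68493}{400} \gamma_{12}
step 5: -\frac{68493}{400} \gamma_{12}
Answer: -\frac{68493}{400} \gamma_{12}


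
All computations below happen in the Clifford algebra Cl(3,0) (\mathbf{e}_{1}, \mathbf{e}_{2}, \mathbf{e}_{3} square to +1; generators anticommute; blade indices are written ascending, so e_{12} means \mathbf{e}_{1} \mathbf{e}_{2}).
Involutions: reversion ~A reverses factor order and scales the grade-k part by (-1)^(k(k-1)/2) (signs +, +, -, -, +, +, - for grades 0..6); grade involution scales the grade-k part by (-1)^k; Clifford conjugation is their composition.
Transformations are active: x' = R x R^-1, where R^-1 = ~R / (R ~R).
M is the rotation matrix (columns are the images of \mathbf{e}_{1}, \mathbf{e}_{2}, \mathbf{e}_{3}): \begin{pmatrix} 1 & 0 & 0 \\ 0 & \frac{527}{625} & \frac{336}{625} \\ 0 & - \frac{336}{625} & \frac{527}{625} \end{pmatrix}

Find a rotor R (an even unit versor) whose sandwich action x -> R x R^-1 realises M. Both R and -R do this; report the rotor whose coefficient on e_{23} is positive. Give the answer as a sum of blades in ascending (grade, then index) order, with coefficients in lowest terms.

Method: write R = a + b12*e_{12} + b13*e_{13} + b23*e_{23} with a^2 + b12^2 + b13^2 + b23^2 = 1 (so R^-1 = ~R). Expanding the columns R e_j ~R gives tr M = 4a^2 - 1 and, from the antisymmetric part, M21 - M12 = -4a*b12, M13 - M31 = 4a*b13, M32 - M23 = -4a*b23.
Here tr M = \frac{1679}{625}, so a^2 = (1 + tr M)/4 = \frac{576}{625} and a = ±\frac{24}{25}. Taking a = \frac{24}{25}: M21 - M12 = 0, M13 - M31 = 0, M32 - M23 = -\frac{672}{625}, giving b12 = 0, b13 = 0, b23 = \frac{7}{25}, i.e. R = \frac{24}{25} + \frac{7}{25} e_{23}.
Its e_{23} coefficient is already positive.
Answer: \frac{24}{25} + \frac{7}{25} e_{23}. Note: both R and -R realise this M (trace \frac{1679}{625}); the covering map identifies them, and the e_{23}-coefficient sign is the tie-breaker.


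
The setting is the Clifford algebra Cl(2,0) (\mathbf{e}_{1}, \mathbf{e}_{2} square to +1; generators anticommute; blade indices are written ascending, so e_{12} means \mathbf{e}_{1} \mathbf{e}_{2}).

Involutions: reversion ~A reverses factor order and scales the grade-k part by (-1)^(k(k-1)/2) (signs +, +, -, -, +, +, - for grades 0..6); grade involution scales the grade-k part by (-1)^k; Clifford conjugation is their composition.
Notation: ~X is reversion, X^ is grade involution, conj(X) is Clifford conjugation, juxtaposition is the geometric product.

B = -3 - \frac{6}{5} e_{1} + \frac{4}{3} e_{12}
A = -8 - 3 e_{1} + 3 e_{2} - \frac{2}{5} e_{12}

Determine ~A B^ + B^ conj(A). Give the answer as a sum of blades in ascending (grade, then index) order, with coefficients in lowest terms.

first term: \frac{298}{15} - \frac{23}{5} e_{1} - \frac{337}{25} e_{2} - \frac{232}{15} e_{12}
second term: \frac{406}{15} - \frac{113}{5} e_{1} + \frac{137}{25} e_{2} - \frac{232}{15} e_{12}
Answer: \frac{704}{15} - \frac{136}{5} e_{1} - 8 e_{2} - \frac{464}{15} e_{12}


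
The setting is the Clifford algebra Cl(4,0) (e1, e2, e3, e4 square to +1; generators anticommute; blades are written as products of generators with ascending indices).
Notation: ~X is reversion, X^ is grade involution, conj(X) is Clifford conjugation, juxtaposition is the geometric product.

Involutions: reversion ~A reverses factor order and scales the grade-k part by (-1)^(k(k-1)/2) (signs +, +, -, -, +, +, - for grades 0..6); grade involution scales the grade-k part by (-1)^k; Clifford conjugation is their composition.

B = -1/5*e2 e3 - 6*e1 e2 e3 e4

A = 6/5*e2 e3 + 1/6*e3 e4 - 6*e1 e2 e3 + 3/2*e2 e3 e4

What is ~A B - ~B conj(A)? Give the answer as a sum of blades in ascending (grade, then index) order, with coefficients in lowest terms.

first term: -6/25 + 51/5*e1 + 357/10*e4 - e1 e2 - 36/5*e1 e4 - 1/30*e2 e4
second term: 6/25 + 51/5*e1 + 357/10*e4 - e1 e2 - 36/5*e1 e4 - 1/30*e2 e4
Answer: -12/25


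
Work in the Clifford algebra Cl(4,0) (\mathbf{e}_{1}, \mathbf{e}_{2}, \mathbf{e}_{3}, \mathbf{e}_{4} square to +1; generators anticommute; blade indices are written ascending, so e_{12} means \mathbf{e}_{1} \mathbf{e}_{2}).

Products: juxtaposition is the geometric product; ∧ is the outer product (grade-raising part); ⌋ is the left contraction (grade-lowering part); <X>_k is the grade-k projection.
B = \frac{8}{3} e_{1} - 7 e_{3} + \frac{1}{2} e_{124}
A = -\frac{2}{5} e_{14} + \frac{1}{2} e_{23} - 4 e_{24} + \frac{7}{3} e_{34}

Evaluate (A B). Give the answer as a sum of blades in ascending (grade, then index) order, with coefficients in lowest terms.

step 1: 2 e_{1} - \frac{37}{10} e_{2} + \frac{87}{5} e_{4} + \frac{5}{2} e_{123} - \frac{32}{3} e_{124} + \frac{571}{180} e_{134} - 28 e_{234}
Answer: 2 e_{1} - \frac{37}{10} e_{2} + \frac{87}{5} e_{4} + \frac{5}{2} e_{123} - \frac{32}{3} e_{124} + \frac{571}{180} e_{134} - 28 e_{234}


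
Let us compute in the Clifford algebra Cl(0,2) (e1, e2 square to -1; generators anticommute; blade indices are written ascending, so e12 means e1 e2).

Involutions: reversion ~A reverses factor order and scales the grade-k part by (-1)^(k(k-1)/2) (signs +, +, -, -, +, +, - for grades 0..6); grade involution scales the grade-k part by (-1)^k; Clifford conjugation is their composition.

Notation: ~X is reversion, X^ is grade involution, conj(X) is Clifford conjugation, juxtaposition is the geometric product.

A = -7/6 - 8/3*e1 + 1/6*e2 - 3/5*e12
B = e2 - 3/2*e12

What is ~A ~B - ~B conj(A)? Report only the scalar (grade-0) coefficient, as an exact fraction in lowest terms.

first term: -16/15 - 7/20*e1 + 17/6*e2 - 53/12*e12
second term: -11/15 + 17/20*e1 + 17/6*e2 - 53/12*e12
Answer: -1/3


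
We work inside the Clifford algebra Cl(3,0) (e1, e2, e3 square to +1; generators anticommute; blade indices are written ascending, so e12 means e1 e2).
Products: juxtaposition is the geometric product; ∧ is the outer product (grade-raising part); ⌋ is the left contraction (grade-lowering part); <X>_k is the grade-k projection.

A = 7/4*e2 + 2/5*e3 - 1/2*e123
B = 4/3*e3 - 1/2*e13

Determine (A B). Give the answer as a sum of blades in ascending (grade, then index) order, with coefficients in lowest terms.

step 1: 8/15 + 1/5*e1 + 1/4*e2 - 2/3*e12 + 7/3*e23 + 7/8*e123
Answer: 8/15 + 1/5*e1 + 1/4*e2 - 2/3*e12 + 7/3*e23 + 7/8*e123


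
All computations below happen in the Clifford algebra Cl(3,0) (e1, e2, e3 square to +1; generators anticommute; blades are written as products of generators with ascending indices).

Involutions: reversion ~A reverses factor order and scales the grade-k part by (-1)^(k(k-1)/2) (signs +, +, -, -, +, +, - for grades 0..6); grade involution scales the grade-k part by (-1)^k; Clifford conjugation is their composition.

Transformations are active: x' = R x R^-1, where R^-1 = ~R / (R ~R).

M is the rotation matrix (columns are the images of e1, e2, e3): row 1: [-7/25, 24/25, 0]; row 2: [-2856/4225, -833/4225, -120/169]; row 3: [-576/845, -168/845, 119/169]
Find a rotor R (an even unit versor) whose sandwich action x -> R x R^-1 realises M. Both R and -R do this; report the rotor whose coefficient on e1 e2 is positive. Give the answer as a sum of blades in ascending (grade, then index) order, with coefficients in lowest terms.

Method: write R = a + b12*e1 e2 + b13*e1 e3 + b23*e2 e3 with a^2 + b12^2 + b13^2 + b23^2 = 1 (so R^-1 = ~R). Expanding the columns R e_j ~R gives tr M = 4a^2 - 1 and, from the antisymmetric part, M21 - M12 = -4a*b12, M13 - M31 = 4a*b13, M32 - M23 = -4a*b23.
Here tr M = 959/4225, so a^2 = (1 + tr M)/4 = 1296/4225 and a = ±36/65. Taking a = 36/65: M21 - M12 = -6912/4225, M13 - M31 = 576/845, M32 - M23 = 432/845, giving b12 = 48/65, b13 = 4/13, b23 = -3/13, i.e. R = 36/65 + 48/65*e1 e2 + 4/13*e1 e3 - 3/13*e2 e3.
Its e1 e2 coefficient is already positive.
Answer: 36/65 + 48/65*e1 e2 + 4/13*e1 e3 - 3/13*e2 e3. Recall the cover is two-to-one: with M of trace 959/4225, both preimages act alike, and the stated e1 e2 sign chooses the sheet.


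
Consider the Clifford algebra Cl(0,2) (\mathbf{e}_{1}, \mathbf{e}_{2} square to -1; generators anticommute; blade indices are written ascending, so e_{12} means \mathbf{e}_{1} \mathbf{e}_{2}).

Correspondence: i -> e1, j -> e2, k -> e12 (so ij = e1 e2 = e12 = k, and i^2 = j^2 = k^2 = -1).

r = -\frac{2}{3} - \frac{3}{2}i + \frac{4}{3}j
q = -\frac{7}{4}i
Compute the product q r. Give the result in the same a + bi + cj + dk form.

In blades: q = -\frac{7}{4} e_{1}, r = -\frac{2}{3} - \frac{3}{2} e_{1} + \frac{4}{3} e_{2}.
Distribute q over r term by term (generator squares from the signature, products reordered to ascending indices): (-\frac{7}{4} e_{1})*r = -\frac{21}{8} + \frac{7}{6} e_{1} - \frac{7}{3} e_{12}.
Sum: -\frac{21}{8} + \frac{7}{6} e_{1} - \frac{7}{3} e_{12}; translating back through the correspondence:
Answer: -\frac{21}{8} + \frac{7}{6}i - \frac{7}{3}k


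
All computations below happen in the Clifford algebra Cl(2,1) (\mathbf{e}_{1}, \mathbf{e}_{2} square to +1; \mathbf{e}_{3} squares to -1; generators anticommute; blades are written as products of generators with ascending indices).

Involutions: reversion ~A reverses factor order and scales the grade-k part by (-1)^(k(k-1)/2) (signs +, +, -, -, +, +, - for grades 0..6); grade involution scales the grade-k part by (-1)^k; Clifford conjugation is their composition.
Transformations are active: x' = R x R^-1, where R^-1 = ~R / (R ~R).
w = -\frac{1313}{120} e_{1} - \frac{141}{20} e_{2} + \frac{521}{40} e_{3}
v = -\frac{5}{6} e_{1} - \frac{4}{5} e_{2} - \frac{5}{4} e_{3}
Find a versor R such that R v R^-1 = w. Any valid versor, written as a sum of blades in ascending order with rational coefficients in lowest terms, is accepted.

The midline construction: v and w both square to -\frac{821}{3600}, so reflecting in their sum -\frac{471}{40} e_{1} - \frac{157}{20} e_{2} + \frac{471}{40} e_{3} exchanges them.
Answer: -\frac{471}{40} e_{1} - \frac{157}{20} e_{2} + \frac{471}{40} e_{3}
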